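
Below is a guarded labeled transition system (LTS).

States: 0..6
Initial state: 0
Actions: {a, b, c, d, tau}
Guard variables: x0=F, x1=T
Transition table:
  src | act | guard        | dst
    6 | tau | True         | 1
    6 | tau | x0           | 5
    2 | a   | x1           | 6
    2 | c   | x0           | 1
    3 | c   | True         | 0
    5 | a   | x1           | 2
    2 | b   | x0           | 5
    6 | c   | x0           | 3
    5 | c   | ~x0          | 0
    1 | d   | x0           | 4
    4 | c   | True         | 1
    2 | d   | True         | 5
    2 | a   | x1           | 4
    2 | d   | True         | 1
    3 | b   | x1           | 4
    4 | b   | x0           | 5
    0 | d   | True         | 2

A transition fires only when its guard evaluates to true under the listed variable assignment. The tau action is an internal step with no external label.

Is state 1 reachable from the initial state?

After dropping false guards: 11 live edges.
depth 0: {0}
depth 1: {2}  now seen {0,2}
depth 2: {1,4,5,6}  now seen {0,1,2,4,5,6}
Reach set: {0,1,2,4,5,6}
Path to 1: d·d

Answer: REACHABLE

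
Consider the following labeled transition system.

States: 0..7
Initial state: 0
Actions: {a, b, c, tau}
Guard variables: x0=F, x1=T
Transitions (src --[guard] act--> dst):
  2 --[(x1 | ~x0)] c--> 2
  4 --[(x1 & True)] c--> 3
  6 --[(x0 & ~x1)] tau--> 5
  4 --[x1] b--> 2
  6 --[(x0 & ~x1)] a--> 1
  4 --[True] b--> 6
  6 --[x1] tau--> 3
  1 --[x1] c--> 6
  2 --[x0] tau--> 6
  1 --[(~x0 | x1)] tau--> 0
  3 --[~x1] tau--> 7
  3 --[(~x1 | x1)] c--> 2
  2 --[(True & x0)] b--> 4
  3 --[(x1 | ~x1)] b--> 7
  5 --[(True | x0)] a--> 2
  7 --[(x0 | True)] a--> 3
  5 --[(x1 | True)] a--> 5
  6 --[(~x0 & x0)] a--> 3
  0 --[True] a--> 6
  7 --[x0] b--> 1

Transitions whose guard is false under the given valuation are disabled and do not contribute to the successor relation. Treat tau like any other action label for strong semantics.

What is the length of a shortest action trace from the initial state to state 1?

BFS to 1:
  depth 0: {0}
  depth 1: {6}
  depth 2: {3}
  depth 3: {2,7}
1 never appears.

Answer: UNREACHABLE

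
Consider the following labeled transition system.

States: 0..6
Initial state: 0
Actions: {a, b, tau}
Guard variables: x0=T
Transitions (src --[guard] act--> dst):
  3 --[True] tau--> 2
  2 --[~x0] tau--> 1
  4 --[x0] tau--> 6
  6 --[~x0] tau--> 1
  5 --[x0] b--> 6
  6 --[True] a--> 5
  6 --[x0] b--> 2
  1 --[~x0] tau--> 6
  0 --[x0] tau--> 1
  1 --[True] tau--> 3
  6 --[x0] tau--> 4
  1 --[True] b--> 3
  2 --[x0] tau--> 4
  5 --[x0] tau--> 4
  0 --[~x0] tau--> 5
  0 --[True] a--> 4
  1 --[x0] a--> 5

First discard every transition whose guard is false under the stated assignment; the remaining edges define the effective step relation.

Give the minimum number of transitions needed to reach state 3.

Answer: 2

Trace:
Breadth-first toward 3:
  L0 = {0}
  L1 = {1,4}
  L2 = {3,5,6}
3 enters at depth 2; path tau·b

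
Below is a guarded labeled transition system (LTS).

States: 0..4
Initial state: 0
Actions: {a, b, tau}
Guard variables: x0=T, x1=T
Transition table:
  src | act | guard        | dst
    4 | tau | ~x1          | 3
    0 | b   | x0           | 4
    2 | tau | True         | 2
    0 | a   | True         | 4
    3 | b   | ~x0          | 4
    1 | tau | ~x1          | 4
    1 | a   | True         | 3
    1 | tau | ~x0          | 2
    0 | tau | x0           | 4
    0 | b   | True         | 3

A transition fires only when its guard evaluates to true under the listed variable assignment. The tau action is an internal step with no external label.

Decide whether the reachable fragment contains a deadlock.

Answer: DEADLOCK at state 3

Analysis:
R = {0,3,4}
  0: a→4  b→3  b→4  tau→4  [4 out]
  3: ∅  [STUCK]
  4: ∅  [STUCK]
trace reaching 3: b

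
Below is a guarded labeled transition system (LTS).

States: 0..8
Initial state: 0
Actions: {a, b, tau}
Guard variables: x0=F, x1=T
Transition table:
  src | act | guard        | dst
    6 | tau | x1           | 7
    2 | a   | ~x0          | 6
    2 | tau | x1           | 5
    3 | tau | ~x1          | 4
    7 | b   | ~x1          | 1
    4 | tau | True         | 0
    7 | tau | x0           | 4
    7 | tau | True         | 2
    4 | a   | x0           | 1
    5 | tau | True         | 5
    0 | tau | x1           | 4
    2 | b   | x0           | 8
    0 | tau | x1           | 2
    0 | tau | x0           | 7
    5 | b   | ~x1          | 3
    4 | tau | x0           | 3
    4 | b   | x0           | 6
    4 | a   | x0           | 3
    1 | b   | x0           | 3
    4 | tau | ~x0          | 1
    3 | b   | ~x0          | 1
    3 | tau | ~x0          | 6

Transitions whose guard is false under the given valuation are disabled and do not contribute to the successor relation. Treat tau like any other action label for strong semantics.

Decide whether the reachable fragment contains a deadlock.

Reach set: {0,1,2,4,5,6,7}
  0: tau→2  tau→4  [2 out]
  1: ∅  [no exit]
  2: a→6  tau→5  [2 out]
  4: tau→0  tau→1  [2 out]
  5: tau→5  [1 out]
  6: tau→7  [1 out]
  7: tau→2  [1 out]
trace reaching 1: tau·tau

Answer: DEADLOCK at state 1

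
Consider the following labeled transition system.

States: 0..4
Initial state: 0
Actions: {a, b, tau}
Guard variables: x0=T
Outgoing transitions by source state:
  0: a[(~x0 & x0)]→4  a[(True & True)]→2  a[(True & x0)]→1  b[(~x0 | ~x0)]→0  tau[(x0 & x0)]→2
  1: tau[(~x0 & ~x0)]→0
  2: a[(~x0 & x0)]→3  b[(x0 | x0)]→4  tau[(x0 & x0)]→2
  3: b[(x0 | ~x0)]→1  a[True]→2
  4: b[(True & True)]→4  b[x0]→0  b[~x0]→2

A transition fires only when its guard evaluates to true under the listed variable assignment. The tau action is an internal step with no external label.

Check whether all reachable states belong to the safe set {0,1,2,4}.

Safe = {0,1,2,4}
Reach set: {0,1,2,4}
  0: ✓
  1: ✓
  2: ✓
  4: ✓

Answer: INVARIANT HOLDS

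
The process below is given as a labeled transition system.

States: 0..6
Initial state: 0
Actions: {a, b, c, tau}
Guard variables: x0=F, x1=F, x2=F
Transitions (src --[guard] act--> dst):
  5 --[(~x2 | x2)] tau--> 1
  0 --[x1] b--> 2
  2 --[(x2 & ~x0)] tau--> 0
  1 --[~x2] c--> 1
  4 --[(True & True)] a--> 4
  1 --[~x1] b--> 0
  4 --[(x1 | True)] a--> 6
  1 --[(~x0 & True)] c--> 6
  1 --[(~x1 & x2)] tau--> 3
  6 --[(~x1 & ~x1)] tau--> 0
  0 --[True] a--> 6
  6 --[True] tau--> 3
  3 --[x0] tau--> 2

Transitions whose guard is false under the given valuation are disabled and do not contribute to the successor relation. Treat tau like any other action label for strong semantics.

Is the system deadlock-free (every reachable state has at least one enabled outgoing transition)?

Reachable = {0,3,6}
  0: a→6  [1 out]
  3: ∅  [STUCK]
  6: tau→0  tau→3  [2 out]
trace reaching 3: a·tau

Answer: DEADLOCK at state 3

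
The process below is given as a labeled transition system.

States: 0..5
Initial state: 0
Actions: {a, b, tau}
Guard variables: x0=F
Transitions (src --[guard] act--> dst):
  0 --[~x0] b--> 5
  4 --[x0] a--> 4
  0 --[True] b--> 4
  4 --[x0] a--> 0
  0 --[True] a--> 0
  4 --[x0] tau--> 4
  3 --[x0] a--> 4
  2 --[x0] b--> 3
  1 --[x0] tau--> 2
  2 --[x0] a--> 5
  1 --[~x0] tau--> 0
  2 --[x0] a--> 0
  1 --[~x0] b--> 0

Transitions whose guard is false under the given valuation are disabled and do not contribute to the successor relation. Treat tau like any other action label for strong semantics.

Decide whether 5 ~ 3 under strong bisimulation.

Refine partition for ~:
  P[0] = {{0,1,2,3,4,5}}
  P[1] = {{0},{1},{2,3,4,5}}
stable after 2 split(s): 3 block(s)
[5]={2,3,4,5}  [3]={2,3,4,5}

Answer: BISIMILAR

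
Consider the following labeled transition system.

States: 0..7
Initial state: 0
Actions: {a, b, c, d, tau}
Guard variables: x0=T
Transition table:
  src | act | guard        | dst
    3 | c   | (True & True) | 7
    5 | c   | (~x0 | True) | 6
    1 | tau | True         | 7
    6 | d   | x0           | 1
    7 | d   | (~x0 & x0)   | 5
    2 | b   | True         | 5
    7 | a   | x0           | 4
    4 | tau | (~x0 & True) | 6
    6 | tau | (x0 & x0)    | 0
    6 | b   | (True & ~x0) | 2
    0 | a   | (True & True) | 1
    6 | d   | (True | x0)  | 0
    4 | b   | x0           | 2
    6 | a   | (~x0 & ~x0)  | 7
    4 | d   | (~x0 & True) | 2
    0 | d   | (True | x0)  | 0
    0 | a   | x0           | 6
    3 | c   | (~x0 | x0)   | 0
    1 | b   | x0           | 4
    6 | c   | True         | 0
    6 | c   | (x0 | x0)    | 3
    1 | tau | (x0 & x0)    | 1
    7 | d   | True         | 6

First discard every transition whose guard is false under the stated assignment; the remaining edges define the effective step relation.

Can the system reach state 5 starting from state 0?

After dropping false guards: 18 live edges.
L0 = {0}
L1 = {1,6}  cumulative {0,1,6}
L2 = {3,4,7}  cumulative {0,1,3,4,6,7}
L3 = {2}  cumulative {0,1,2,3,4,6,7}
L4 = {5}  cumulative {0,1,2,3,4,5,6,7}
R = {0,1,2,3,4,5,6,7}
witness 5: a·b·b·b

Answer: REACHABLE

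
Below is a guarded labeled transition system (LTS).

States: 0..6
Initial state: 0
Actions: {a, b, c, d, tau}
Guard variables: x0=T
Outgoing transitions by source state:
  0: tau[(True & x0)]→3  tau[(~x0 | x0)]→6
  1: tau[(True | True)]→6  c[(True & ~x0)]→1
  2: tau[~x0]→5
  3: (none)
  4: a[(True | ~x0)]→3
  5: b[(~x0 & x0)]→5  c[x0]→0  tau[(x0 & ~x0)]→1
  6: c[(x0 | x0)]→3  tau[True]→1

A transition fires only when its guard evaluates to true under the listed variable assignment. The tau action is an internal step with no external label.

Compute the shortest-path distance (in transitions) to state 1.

Answer: 2

Working:
Layered search for 1:
  depth 0: {0}
  depth 1: {3,6}
  depth 2: {1}
first hit 1 at d=2 via tau·tau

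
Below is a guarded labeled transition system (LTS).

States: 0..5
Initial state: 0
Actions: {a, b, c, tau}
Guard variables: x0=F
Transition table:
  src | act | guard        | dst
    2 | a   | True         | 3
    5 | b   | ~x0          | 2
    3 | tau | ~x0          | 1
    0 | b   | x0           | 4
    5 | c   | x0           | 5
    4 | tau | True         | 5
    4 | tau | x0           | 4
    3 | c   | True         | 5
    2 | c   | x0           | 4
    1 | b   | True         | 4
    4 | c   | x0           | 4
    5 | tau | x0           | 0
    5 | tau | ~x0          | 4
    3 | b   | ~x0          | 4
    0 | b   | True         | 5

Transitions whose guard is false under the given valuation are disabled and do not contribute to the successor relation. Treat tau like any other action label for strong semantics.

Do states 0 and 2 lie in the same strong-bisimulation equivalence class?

Compute ~ classes (split until stable):
  π0 = {{0,1,2,3,4,5}}
  π1 = {{0,1},{2},{3},{4},{5}}
  π2 = {{0},{1},{2},{3},{4},{5}}
Fixed point at round 3; 6 class(es).
class of 0: {0}; class of 2: {2}

Answer: NOT BISIMILAR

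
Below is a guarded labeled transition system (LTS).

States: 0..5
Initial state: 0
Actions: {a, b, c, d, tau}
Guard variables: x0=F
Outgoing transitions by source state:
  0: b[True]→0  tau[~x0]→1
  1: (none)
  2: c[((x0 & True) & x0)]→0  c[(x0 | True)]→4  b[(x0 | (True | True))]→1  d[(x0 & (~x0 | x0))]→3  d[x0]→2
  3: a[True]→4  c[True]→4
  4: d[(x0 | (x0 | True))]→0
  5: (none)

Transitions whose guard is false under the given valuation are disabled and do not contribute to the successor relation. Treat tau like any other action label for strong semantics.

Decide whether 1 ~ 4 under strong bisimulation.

Answer: NOT BISIMILAR

Working:
Compute ~ classes (split until stable):
  round 0: {{0,1,2,3,4,5}}
  round 1: {{0},{1,5},{2},{3},{4}}
5 equivalence class(es) (converged in 2)
[1]={1,5}  [4]={4}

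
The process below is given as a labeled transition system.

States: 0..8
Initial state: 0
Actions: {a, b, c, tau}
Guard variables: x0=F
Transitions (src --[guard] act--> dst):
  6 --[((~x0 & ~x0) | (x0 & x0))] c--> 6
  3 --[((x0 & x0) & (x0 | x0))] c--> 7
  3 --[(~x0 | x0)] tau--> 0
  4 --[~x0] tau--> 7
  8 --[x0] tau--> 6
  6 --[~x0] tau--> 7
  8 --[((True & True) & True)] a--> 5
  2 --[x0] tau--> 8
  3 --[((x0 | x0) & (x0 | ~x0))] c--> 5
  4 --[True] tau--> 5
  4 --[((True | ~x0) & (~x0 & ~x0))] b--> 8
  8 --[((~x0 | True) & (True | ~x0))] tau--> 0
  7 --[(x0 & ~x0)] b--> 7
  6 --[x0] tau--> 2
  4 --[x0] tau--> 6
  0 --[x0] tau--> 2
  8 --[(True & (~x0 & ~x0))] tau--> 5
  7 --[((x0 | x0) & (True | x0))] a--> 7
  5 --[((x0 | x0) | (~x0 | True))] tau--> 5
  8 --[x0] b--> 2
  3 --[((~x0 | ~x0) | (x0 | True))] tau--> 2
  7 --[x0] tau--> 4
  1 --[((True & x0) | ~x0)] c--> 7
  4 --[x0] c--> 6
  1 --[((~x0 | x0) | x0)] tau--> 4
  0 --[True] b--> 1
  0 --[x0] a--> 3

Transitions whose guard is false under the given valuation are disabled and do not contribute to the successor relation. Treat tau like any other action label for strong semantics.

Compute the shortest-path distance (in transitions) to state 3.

Answer: UNREACHABLE

Working:
BFS to 3:
  L0 = {0}
  L1 = {1}
  L2 = {4,7}
  L3 = {5,8}
3 never appears.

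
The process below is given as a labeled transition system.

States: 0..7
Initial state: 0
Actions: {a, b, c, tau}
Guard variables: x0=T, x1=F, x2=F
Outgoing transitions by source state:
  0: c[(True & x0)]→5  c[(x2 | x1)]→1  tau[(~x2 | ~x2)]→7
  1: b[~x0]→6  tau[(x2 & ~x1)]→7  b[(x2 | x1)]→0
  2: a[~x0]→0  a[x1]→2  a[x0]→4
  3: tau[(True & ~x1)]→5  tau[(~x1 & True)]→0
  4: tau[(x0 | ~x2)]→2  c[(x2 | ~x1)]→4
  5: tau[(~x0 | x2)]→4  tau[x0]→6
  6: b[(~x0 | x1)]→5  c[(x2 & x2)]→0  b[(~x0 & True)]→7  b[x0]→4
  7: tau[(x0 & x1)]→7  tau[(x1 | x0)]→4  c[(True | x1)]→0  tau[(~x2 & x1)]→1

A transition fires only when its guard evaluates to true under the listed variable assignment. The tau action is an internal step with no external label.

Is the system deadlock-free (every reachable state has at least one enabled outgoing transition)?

Reach set: {0,2,4,5,6,7}
  0: c→5  tau→7  [deg 2]
  2: a→4  [deg 1]
  4: c→4  tau→2  [deg 2]
  5: tau→6  [deg 1]
  6: b→4  [deg 1]
  7: c→0  tau→4  [deg 2]

Answer: DEADLOCK-FREE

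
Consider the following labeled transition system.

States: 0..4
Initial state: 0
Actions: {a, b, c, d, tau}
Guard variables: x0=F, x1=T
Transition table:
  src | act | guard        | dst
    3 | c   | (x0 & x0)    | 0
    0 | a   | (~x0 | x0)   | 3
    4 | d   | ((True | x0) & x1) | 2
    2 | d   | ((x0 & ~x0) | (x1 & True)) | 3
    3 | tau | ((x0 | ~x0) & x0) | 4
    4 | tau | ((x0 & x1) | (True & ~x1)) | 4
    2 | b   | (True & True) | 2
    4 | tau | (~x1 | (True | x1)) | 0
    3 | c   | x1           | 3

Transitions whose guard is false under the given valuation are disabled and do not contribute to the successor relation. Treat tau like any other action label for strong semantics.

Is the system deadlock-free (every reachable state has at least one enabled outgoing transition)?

Reachable = {0,3}
  0: a→3  [1 exit(s)]
  3: c→3  [1 exit(s)]

Answer: DEADLOCK-FREE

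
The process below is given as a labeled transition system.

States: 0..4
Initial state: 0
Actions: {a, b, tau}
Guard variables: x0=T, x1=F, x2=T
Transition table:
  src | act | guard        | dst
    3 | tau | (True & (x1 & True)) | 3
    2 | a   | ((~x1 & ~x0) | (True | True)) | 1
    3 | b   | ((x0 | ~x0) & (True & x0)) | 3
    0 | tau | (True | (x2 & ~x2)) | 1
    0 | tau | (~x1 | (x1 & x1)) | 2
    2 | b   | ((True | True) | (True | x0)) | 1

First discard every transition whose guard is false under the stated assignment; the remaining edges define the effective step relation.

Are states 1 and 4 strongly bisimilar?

Compute ~ classes (split until stable):
  P[0] = {{0,1,2,3,4}}
  P[1] = {{0},{1,4},{2},{3}}
Fixed point at round 2; 4 class(es).
class of 1: {1,4}; class of 4: {1,4}

Answer: BISIMILAR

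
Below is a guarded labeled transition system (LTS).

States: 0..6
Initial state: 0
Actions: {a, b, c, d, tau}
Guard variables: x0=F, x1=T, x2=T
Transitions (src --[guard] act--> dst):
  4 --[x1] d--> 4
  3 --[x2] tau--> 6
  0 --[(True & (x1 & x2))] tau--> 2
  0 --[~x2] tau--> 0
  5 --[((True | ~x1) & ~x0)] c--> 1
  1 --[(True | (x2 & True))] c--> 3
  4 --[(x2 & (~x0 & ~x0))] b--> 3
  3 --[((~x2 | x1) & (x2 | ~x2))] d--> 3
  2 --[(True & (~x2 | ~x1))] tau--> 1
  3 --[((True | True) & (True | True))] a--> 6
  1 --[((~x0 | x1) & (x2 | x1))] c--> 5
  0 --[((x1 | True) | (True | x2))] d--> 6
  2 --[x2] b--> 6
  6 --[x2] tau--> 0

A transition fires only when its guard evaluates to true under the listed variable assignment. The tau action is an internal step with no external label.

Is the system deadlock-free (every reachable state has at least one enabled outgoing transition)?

Answer: DEADLOCK-FREE

Analysis:
Reachable = {0,2,6}
  0: d→6  tau→2  [deg 2]
  2: b→6  [deg 1]
  6: tau→0  [deg 1]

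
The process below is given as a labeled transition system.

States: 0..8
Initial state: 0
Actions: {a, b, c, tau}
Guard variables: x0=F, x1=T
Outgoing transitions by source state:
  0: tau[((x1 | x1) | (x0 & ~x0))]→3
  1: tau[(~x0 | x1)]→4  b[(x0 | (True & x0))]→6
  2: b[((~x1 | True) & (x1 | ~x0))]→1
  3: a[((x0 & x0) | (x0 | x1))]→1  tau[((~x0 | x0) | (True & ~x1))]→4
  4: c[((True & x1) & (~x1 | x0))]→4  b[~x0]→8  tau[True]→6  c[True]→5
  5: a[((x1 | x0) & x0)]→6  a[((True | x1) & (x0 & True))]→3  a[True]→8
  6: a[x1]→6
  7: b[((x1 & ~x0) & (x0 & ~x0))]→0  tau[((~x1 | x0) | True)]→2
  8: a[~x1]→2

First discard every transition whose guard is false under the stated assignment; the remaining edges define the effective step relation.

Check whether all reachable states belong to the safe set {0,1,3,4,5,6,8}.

Allowed set {0,1,3,4,5,6,8}
Reach set: {0,1,3,4,5,6,8}
  0: ok
  1: ok
  3: ok
  4: ok
  5: ok
  6: ok
  8: ok

Answer: INVARIANT HOLDS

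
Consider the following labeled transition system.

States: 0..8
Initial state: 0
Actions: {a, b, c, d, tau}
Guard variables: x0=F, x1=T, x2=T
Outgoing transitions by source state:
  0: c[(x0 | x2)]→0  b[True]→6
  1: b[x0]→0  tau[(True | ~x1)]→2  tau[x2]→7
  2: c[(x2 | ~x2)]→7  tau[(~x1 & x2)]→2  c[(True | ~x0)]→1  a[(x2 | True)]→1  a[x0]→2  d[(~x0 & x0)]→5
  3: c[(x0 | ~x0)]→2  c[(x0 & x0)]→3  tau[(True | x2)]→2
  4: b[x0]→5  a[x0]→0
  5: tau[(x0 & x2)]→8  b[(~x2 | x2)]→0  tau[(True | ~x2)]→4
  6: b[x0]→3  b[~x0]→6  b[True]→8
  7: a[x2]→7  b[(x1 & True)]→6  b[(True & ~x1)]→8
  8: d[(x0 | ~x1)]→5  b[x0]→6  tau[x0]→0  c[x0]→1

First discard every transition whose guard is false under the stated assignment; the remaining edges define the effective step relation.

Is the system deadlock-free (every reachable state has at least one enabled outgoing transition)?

Answer: DEADLOCK at state 8

Working:
Reach set: {0,6,8}
  0: b→6  c→0  [2 out]
  6: b→6  b→8  [2 out]
  8: ∅  [STUCK]
witness 8: b·b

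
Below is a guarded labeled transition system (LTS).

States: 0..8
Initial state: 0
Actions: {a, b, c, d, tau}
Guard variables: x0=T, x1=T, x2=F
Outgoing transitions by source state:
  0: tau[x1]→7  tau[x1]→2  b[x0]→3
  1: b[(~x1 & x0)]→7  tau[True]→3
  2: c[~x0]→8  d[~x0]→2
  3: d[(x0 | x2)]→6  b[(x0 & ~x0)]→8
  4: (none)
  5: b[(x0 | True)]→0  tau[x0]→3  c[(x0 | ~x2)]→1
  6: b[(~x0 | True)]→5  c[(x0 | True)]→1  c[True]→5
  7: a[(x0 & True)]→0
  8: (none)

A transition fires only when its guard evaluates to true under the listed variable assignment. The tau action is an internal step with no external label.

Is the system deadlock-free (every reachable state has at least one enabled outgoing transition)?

Reach set: {0,1,2,3,5,6,7}
  0: b→3  tau→2  tau→7  [3 exit(s)]
  1: tau→3  [1 exit(s)]
  2: ∅  [deadlock]
  3: d→6  [1 exit(s)]
  5: b→0  c→1  tau→3  [3 exit(s)]
  6: b→5  c→1  c→5  [3 exit(s)]
  7: a→0  [1 exit(s)]
witness 2: tau

Answer: DEADLOCK at state 2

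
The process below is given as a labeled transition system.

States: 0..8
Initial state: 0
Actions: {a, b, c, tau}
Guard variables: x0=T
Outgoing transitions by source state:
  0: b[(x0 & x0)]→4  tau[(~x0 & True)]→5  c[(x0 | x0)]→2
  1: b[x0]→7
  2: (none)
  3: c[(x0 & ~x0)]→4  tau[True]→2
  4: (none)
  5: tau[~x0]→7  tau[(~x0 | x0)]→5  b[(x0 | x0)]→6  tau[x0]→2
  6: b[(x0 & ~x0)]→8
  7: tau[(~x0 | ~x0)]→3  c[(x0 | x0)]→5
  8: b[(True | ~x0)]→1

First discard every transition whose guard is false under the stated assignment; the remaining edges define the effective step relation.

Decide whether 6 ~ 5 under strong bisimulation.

Compute ~ classes (split until stable):
  P[0] = {{0,1,2,3,4,5,6,7,8}}
  P[1] = {{0},{1,8},{2,4,6},{3},{5},{7}}
  P[2] = {{0},{1},{2,4,6},{3},{5},{7},{8}}
stable after 3 split(s): 7 block(s)
[6]={2,4,6}  [5]={5}

Answer: NOT BISIMILAR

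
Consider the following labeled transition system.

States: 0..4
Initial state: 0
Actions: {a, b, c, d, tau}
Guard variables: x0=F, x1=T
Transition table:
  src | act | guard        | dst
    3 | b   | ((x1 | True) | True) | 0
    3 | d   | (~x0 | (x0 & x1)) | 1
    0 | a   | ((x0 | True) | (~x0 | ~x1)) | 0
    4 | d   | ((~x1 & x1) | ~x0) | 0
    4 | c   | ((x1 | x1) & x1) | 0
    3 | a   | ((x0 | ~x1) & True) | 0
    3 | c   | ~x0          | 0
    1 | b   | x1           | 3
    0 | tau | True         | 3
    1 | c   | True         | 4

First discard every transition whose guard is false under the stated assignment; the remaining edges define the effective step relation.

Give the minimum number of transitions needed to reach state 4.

Answer: 3

Trace:
Layered search for 4:
  depth 0: {0}
  depth 1: {3}
  depth 2: {1}
  depth 3: {4}
first hit 4 at d=3 via tau·d·c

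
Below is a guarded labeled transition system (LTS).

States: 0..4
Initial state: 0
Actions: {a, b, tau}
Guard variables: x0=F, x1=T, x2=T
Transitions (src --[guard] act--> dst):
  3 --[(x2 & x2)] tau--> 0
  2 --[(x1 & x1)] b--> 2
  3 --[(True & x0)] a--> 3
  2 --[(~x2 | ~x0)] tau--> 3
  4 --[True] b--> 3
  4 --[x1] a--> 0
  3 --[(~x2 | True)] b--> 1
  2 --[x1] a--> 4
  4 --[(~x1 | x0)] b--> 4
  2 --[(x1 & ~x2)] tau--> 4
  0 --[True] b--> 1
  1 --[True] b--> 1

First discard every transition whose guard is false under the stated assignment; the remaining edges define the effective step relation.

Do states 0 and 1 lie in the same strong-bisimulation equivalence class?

Answer: BISIMILAR

Trace:
Refine partition for ~:
  P[0] = {{0,1,2,3,4}}
  P[1] = {{0,1},{2},{3},{4}}
stable after 2 split(s): 4 block(s)
class of 0: {0,1}; class of 1: {0,1}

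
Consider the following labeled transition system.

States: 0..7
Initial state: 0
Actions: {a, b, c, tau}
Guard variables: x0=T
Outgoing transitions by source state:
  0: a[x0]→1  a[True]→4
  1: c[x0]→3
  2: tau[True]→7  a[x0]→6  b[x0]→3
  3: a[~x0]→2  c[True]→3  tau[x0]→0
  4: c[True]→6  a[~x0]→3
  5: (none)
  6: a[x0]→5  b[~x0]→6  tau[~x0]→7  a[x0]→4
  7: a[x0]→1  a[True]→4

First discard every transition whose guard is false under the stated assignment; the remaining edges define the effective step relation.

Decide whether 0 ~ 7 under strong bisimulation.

Answer: BISIMILAR

Analysis:
Compute ~ classes (split until stable):
  π0 = {{0,1,2,3,4,5,6,7}}
  π1 = {{0,6,7},{1,4},{2},{3},{5}}
  π2 = {{0,7},{1},{2},{3},{4},{5},{6}}
stable after 3 split(s): 7 block(s)
0∈{0,7}, 7∈{0,7}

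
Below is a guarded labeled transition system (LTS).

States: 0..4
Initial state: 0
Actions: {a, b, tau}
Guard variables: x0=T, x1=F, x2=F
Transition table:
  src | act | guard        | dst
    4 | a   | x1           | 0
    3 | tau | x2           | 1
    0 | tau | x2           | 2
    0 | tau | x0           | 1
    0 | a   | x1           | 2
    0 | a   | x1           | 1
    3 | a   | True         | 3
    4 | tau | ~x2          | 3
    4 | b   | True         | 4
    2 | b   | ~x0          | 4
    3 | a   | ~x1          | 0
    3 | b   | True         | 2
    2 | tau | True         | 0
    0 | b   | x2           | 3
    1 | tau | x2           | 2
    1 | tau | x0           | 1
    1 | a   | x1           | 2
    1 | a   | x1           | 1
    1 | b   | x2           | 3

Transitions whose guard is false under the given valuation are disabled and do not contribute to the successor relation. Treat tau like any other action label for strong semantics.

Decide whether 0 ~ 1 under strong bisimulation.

Answer: BISIMILAR

Analysis:
Bisimulation quotient by refinement:
  π0 = {{0,1,2,3,4}}
  π1 = {{0,1,2},{3},{4}}
stable after 2 split(s): 3 block(s)
0∈{0,1,2}, 1∈{0,1,2}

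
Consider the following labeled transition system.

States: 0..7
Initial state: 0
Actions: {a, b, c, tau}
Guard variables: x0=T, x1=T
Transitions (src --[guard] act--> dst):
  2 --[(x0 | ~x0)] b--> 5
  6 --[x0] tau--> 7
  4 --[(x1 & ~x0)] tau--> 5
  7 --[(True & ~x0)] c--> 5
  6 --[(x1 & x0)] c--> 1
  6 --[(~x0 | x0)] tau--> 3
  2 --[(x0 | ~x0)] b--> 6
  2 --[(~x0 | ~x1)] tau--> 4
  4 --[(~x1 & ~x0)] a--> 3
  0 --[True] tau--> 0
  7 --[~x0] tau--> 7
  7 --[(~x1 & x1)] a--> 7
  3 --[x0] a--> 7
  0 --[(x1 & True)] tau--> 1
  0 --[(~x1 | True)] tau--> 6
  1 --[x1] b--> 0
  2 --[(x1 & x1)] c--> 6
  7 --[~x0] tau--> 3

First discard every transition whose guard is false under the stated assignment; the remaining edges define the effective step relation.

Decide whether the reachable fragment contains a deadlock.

Reach set: {0,1,3,6,7}
  0: tau→0  tau→1  tau→6  [3 out]
  1: b→0  [1 out]
  3: a→7  [1 out]
  6: c→1  tau→3  tau→7  [3 out]
  7: ∅  [no exit]
witness 7: tau·tau

Answer: DEADLOCK at state 7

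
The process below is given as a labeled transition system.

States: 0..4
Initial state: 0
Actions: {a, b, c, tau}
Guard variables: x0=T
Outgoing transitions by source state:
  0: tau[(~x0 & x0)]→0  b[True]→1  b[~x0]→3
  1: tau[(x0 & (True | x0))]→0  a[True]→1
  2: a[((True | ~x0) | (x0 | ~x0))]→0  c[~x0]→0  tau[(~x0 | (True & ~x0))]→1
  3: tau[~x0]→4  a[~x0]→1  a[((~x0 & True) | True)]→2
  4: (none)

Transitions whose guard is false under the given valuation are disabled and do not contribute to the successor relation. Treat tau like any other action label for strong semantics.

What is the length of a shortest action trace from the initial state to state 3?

Answer: UNREACHABLE

Analysis:
BFS to 3:
  L0 = {0}
  L1 = {1}
3 never appears.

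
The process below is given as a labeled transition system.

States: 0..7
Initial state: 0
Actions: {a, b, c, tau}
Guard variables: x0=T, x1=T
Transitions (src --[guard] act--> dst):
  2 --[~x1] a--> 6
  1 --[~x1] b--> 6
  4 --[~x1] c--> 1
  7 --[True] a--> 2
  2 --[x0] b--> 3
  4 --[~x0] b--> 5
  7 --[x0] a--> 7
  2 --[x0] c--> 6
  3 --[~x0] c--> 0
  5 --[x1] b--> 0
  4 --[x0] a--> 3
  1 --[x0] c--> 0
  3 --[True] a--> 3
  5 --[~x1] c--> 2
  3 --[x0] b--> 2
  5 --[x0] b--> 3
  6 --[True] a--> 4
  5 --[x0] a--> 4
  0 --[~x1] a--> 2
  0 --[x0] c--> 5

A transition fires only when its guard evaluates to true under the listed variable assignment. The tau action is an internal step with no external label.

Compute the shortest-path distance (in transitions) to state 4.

Answer: 2

Trace:
Breadth-first toward 4:
  L0 = {0}
  L1 = {5}
  L2 = {3,4}
depth(4)=2, e.g. c·a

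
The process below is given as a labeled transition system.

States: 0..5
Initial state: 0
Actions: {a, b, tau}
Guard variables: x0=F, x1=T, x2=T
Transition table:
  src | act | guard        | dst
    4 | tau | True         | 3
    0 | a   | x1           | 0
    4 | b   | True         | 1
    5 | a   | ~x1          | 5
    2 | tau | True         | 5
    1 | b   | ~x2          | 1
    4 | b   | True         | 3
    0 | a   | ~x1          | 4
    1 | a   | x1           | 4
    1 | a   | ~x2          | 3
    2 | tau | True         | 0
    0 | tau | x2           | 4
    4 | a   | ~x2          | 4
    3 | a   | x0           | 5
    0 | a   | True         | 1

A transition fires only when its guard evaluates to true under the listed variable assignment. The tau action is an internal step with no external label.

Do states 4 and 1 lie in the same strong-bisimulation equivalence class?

Answer: NOT BISIMILAR

Trace:
Refine partition for ~:
  π0 = {{0,1,2,3,4,5}}
  π1 = {{0},{1},{2},{3,5},{4}}
Fixed point at round 2; 5 class(es).
[4]={4}  [1]={1}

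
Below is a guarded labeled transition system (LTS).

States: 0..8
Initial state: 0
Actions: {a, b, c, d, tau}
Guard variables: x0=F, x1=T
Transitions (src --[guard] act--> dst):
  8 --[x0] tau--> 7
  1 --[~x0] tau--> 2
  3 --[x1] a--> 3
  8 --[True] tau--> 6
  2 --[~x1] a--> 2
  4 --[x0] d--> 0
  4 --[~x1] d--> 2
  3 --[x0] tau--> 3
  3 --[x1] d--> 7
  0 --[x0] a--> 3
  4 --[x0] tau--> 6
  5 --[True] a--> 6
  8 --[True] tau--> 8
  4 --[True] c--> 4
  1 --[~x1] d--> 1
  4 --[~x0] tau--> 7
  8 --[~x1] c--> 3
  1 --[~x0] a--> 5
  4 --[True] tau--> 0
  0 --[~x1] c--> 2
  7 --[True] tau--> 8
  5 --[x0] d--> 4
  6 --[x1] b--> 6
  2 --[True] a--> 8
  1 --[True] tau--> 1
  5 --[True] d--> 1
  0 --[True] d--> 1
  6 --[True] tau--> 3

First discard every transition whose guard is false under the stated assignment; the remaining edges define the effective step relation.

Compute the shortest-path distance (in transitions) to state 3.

Breadth-first toward 3:
  depth 0: {0}
  depth 1: {1}
  depth 2: {2,5}
  depth 3: {6,8}
  depth 4: {3}
3 enters at depth 4; path d·a·a·tau

Answer: 4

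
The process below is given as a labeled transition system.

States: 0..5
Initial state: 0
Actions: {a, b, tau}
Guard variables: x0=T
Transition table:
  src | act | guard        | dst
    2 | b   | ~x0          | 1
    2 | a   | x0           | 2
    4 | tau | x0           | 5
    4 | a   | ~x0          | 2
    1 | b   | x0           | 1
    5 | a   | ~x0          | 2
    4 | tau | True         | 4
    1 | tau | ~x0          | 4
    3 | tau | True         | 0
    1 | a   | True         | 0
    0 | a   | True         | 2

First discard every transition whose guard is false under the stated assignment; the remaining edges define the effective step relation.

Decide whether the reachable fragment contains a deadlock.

Reach set: {0,2}
  0: a→2  [1 out]
  2: a→2  [1 out]

Answer: DEADLOCK-FREE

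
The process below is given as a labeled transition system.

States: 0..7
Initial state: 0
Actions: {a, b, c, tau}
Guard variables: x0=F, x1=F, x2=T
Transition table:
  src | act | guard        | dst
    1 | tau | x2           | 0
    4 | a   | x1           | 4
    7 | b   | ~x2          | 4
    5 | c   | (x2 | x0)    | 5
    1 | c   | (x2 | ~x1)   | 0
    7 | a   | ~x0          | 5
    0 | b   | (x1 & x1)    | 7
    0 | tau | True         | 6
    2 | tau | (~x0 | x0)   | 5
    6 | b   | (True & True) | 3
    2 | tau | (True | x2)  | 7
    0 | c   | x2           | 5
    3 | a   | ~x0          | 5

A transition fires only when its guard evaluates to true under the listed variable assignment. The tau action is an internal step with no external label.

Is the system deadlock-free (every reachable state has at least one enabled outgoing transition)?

Answer: DEADLOCK-FREE

Working:
Reach set: {0,3,5,6}
  0: c→5  tau→6  [2 exit(s)]
  3: a→5  [1 exit(s)]
  5: c→5  [1 exit(s)]
  6: b→3  [1 exit(s)]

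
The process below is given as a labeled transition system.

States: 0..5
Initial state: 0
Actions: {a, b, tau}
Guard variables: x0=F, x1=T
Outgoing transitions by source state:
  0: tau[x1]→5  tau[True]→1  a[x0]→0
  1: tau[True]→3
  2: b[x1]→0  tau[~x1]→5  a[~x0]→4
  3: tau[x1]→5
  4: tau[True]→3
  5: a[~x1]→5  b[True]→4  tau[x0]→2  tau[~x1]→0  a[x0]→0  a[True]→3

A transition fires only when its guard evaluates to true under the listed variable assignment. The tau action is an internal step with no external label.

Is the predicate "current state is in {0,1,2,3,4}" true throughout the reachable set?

Answer: INVARIANT VIOLATED at state 5

Analysis:
Inv-set: {0,1,2,3,4}
R = {0,1,3,4,5}
  0: ok
  1: ok
  3: ok
  4: ok
  5: VIOLATES
witness against invariant: tau → 5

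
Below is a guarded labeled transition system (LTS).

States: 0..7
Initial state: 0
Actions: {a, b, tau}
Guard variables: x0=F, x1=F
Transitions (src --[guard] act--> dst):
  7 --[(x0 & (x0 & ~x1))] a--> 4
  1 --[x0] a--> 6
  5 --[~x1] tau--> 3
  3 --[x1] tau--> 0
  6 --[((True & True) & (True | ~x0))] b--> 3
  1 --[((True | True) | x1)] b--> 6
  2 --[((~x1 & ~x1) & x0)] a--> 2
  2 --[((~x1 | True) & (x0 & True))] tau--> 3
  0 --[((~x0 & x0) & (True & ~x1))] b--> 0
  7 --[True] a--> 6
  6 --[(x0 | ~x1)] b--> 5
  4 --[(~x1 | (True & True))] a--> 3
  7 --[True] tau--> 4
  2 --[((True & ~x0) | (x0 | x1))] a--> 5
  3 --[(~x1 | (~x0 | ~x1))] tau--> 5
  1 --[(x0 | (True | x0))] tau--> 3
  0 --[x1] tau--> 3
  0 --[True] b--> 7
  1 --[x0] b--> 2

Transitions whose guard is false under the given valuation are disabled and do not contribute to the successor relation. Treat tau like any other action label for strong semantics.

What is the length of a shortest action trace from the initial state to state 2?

Answer: UNREACHABLE

Working:
Breadth-first toward 2:
  L0 = {0}
  L1 = {7}
  L2 = {4,6}
  L3 = {3,5}
2 never appears.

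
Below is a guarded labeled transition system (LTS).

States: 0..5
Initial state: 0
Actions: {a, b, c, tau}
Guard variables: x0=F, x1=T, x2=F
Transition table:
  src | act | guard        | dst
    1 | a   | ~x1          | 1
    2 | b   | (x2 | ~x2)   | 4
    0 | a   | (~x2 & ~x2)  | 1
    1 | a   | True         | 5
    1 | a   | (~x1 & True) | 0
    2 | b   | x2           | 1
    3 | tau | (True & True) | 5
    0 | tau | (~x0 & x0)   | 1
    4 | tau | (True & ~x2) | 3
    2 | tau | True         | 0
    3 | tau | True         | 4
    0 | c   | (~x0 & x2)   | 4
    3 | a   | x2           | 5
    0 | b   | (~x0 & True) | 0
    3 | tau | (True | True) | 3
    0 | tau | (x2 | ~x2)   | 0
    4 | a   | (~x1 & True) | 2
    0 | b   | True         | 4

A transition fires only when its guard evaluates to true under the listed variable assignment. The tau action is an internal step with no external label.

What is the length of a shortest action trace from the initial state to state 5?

Answer: 2

Working:
BFS to 5:
  Layer 0: {0}
  Layer 1: {1,4}
  Layer 2: {3,5}
depth(5)=2, e.g. a·a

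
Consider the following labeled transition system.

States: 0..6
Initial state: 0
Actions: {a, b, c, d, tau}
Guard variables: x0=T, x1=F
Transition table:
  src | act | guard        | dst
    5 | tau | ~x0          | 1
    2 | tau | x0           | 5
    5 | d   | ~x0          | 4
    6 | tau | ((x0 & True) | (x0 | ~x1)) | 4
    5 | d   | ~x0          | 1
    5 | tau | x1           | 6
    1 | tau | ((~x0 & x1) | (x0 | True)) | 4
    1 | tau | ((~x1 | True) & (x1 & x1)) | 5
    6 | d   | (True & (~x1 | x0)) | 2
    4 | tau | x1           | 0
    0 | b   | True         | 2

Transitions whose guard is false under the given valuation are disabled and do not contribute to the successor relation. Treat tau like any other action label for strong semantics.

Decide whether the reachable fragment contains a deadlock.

Reach set: {0,2,5}
  0: b→2  [1 out]
  2: tau→5  [1 out]
  5: ∅  [deadlock]
Path to 5: b·tau

Answer: DEADLOCK at state 5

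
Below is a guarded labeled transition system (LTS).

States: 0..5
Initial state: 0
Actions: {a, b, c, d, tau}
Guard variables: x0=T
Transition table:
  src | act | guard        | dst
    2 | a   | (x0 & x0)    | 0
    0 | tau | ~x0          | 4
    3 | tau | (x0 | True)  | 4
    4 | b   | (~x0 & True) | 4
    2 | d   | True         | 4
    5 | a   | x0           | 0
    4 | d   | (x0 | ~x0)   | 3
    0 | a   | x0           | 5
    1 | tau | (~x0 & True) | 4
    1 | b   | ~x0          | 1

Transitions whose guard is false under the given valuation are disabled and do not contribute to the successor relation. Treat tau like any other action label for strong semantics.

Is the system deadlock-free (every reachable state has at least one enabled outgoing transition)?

Answer: DEADLOCK-FREE

Analysis:
R = {0,5}
  0: a→5  [1 out]
  5: a→0  [1 out]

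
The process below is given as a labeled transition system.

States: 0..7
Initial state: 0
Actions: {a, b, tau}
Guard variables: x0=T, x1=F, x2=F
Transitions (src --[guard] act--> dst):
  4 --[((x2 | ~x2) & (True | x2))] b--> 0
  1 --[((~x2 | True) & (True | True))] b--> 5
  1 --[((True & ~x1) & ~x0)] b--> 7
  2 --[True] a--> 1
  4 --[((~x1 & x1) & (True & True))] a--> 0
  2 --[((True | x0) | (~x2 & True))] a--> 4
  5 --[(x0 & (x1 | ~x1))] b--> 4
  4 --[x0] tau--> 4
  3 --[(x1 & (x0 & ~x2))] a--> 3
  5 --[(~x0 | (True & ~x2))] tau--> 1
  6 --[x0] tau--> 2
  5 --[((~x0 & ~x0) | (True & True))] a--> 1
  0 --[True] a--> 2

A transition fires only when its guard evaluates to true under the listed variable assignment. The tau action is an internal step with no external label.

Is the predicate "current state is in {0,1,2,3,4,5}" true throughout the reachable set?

Inv-set: {0,1,2,3,4,5}
R = {0,1,2,4,5}
  0: ok
  1: ok
  2: ok
  4: ok
  5: ok

Answer: INVARIANT HOLDS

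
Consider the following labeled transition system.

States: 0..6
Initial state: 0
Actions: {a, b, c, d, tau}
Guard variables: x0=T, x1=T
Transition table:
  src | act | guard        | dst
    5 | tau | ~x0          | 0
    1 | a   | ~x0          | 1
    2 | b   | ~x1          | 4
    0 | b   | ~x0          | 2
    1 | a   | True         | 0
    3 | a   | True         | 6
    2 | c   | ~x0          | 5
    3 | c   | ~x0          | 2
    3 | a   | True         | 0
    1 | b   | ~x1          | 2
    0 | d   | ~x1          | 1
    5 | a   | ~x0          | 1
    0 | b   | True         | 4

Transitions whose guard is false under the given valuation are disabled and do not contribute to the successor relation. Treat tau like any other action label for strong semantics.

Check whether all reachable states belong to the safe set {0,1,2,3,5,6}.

Answer: INVARIANT VIOLATED at state 4

Trace:
Allowed set {0,1,2,3,5,6}
Reach set: {0,4}
  0: ✓
  4: VIOLATES
counterexample path to 4: b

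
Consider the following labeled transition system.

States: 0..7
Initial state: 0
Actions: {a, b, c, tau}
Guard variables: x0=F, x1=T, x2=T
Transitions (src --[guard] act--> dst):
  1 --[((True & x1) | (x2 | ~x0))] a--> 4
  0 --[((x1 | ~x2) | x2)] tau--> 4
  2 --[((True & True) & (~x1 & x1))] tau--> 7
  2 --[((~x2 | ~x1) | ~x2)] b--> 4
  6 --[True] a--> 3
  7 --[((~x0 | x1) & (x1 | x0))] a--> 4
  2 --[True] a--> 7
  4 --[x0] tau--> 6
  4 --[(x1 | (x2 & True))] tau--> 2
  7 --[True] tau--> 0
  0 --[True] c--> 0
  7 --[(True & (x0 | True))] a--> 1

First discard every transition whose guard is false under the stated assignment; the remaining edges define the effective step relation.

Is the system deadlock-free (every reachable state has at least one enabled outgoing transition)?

Reach set: {0,1,2,4,7}
  0: c→0  tau→4  [2 out]
  1: a→4  [1 out]
  2: a→7  [1 out]
  4: tau→2  [1 out]
  7: a→1  a→4  tau→0  [3 out]

Answer: DEADLOCK-FREE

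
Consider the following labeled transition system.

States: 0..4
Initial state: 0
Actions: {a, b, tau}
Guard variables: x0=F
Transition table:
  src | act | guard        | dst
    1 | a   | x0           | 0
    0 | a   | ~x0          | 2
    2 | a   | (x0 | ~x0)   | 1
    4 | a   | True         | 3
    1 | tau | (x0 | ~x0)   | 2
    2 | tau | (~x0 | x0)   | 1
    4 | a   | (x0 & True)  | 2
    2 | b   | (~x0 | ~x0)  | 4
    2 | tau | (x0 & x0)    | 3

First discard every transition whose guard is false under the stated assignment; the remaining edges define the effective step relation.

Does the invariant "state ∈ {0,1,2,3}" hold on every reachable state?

Answer: INVARIANT VIOLATED at state 4

Trace:
Inv-set: {0,1,2,3}
Reachable = {0,1,2,3,4}
  0: ✓
  1: ✓
  2: ✓
  3: ✓
  4: outside
witness against invariant: a·b → 4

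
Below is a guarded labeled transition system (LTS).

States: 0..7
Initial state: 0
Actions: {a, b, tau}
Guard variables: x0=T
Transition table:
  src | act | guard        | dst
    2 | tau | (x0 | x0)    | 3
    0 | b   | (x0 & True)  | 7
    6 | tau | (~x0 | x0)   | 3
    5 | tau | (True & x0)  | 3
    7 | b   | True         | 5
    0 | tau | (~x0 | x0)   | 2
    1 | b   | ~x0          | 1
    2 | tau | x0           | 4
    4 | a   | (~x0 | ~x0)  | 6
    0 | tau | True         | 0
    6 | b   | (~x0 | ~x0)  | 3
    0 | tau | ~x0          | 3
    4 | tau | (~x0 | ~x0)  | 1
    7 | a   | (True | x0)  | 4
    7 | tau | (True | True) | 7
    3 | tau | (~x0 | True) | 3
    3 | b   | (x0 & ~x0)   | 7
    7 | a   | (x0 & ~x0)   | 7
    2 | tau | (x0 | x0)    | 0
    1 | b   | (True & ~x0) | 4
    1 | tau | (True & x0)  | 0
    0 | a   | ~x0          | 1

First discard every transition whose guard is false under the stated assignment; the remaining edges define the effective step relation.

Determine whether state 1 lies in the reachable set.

Answer: UNREACHABLE

Analysis:
Guard filter leaves 13 enabled edge(s).
Layer 0: {0}
Layer 1: {2,7}  now seen {0,2,7}
Layer 2: {3,4,5}  now seen {0,2,3,4,5,7}
Reachable = {0,2,3,4,5,7}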